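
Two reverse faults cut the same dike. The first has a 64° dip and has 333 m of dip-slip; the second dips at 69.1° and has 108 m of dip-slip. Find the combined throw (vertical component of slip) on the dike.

400 m

throw_A = 333 × sin(64°) = 299.3 m
throw_B = 108 × sin(69.1°) = 100.9 m
total = 299.3 + 100.9 = 400 m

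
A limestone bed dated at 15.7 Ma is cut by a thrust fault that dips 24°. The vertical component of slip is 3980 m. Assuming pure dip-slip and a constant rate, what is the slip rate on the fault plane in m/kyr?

0.623 m/kyr

dip-slip = throw / sin(dip) = 3980 m / sin(24°) = 9785 m
rate = 9785 m / 15.7 Ma = 0.000623 m/yr = 0.623 m/kyr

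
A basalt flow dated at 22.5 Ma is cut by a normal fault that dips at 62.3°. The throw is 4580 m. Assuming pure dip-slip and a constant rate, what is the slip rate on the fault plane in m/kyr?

dip-slip = throw / sin(dip) = 4580 m / sin(62.3°) = 5173 m
rate = 5173 m / 22.5 Ma = 0.000230 m/yr = 0.230 m/kyr

0.230 m/kyr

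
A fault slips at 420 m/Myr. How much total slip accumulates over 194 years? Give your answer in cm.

8.15 cm

slip = rate × time = 420 m/Myr × 194 years = 0.0815 m = 8.15 cm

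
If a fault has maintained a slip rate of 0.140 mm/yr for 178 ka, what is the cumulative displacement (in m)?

24.9 m

slip = rate × time = 0.140 mm/yr × 178 ka = 24.9 m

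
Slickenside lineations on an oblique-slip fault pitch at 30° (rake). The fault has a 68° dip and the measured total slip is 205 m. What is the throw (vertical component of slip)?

dip-slip = net slip × sin(rake) = 205 m × sin(30°) = 102.5 m
throw = dip-slip × sin(dip) = 102.5 × sin(68°) = 95 m

95 m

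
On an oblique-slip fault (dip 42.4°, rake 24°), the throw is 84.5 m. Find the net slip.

dip-slip = throw / sin(dip) = 84.5 / sin(42.4°) = 125.3 m
net slip = dip-slip / sin(rake) = 125.3 / sin(24°) = 308 m

308 m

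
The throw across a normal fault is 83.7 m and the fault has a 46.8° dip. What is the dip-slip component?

dip-slip = throw / sin(dip) = 83.7 / sin(46.8°) = 115 m

115 m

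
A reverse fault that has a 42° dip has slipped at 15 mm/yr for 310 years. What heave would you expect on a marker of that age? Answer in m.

dip-slip = rate × time = 15 mm/yr × 310 years = 4.650 m
heave = dip-slip × cos(dip) = 4.650 × cos(42°) = 3.46 m

3.46 m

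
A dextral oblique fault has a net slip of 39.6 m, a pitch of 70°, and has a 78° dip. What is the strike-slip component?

strike-slip = net slip × cos(rake) = 39.6 m × cos(70°) = 13.5 m

13.5 m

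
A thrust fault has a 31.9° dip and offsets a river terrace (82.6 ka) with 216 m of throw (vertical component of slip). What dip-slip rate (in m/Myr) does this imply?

dip-slip = throw / sin(dip) = 216 m / sin(31.9°) = 408.8 m
rate = 408.8 m / 82.6 ka = 0.00495 m/yr = 4950 m/Myr

4950 m/Myr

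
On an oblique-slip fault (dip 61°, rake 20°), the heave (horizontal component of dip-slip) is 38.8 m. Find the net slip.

dip-slip = heave / cos(dip) = 38.8 / cos(61°) = 80.03 m
net slip = dip-slip / sin(rake) = 80.03 / sin(20°) = 234 m

234 m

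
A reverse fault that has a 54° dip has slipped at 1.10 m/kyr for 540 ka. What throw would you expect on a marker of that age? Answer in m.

481 m

dip-slip = rate × time = 1.10 m/kyr × 540 ka = 594 m
throw = dip-slip × sin(dip) = 594 × sin(54°) = 481 m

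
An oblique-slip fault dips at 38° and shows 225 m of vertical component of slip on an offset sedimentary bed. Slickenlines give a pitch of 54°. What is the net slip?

dip-slip = throw / sin(dip) = 225 / sin(38°) = 365.5 m
net slip = dip-slip / sin(rake) = 365.5 / sin(54°) = 452 m

452 m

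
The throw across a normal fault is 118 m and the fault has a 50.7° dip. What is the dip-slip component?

dip-slip = throw / sin(dip) = 118 / sin(50.7°) = 152 m

152 m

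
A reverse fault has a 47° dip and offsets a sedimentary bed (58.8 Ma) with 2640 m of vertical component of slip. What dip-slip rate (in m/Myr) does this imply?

dip-slip = throw / sin(dip) = 2640 m / sin(47°) = 3610 m
rate = 3610 m / 58.8 Ma = 0.0000614 m/yr = 61.4 m/Myr

61.4 m/Myr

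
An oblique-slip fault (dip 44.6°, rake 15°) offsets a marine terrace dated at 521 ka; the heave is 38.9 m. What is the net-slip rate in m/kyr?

dip-slip = heave / cos(dip) = 38.9 / cos(44.6°) = 54.63 m
net slip = dip-slip / sin(rake) = 54.63 / sin(15°) = 211.1 m
rate = 211.1 m / 521 ka = 0.000405 m/yr = 0.405 m/kyr

0.405 m/kyr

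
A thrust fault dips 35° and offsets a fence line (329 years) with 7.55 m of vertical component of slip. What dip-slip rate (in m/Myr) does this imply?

dip-slip = throw / sin(dip) = 7.55 m / sin(35°) = 13.16 m
rate = 13.16 m / 329 years = 0.0400 m/yr = 40000 m/Myr

40000 m/Myr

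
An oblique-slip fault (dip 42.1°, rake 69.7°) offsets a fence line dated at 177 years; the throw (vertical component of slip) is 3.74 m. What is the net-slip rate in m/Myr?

33600 m/Myr

dip-slip = throw / sin(dip) = 3.74 / sin(42.1°) = 5.579 m
net slip = dip-slip / sin(rake) = 5.579 / sin(69.7°) = 5.948 m
rate = 5.948 m / 177 years = 0.0336 m/yr = 33600 m/Myr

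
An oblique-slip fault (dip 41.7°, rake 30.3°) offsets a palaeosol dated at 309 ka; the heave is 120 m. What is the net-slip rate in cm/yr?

dip-slip = heave / cos(dip) = 120 / cos(41.7°) = 160.7 m
net slip = dip-slip / sin(rake) = 160.7 / sin(30.3°) = 318.6 m
rate = 318.6 m / 309 ka = 0.00103 m/yr = 0.103 cm/yr

0.103 cm/yr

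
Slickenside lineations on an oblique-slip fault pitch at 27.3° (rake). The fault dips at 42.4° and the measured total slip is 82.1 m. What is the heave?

dip-slip = net slip × sin(rake) = 82.1 m × sin(27.3°) = 37.66 m
heave = dip-slip × cos(dip) = 37.66 × cos(42.4°) = 27.8 m

27.8 m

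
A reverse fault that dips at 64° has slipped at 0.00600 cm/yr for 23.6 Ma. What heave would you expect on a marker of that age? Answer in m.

621 m

dip-slip = rate × time = 0.00600 cm/yr × 23.6 Ma = 1416 m
heave = dip-slip × cos(dip) = 1416 × cos(64°) = 621 m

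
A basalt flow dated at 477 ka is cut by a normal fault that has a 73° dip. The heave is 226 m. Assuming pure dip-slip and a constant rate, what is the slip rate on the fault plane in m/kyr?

1.62 m/kyr

dip-slip = heave / cos(dip) = 226 m / cos(73°) = 773 m
rate = 773 m / 477 ka = 0.00162 m/yr = 1.62 m/kyr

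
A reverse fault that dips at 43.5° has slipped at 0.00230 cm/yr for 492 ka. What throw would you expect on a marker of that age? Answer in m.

dip-slip = rate × time = 0.00230 cm/yr × 492 ka = 11.32 m
throw = dip-slip × sin(dip) = 11.32 × sin(43.5°) = 7.79 m

7.79 m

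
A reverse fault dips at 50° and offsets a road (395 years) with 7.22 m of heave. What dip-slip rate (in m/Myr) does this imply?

28400 m/Myr

dip-slip = heave / cos(dip) = 7.22 m / cos(50°) = 11.23 m
rate = 11.23 m / 395 years = 0.0284 m/yr = 28400 m/Myr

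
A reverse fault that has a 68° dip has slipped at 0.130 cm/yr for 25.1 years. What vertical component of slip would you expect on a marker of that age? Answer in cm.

dip-slip = rate × time = 0.130 cm/yr × 25.1 years = 0.03263 m
throw = dip-slip × sin(dip) = 0.03263 × sin(68°) = 0.0303 m = 3.03 cm

3.03 cm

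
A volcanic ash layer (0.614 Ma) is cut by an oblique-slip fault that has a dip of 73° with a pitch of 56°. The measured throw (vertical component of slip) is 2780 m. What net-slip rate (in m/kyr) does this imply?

5.71 m/kyr

dip-slip = throw / sin(dip) = 2780 / sin(73°) = 2907 m
net slip = dip-slip / sin(rake) = 2907 / sin(56°) = 3507 m
rate = 3507 m / 0.614 Ma = 0.00571 m/yr = 5.71 m/kyr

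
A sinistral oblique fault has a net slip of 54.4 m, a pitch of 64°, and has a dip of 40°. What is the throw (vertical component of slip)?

31.4 m

dip-slip = net slip × sin(rake) = 54.4 m × sin(64°) = 48.89 m
throw = dip-slip × sin(dip) = 48.89 × sin(40°) = 31.4 m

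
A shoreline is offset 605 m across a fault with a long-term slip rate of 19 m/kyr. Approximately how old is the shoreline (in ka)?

31.8 ka

age = offset / rate = 605 m / (19 m/kyr) = 31800 yr = 31.8 ka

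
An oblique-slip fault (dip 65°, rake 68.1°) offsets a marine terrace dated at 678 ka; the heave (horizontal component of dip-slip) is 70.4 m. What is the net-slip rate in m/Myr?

265 m/Myr

dip-slip = heave / cos(dip) = 70.4 / cos(65°) = 166.6 m
net slip = dip-slip / sin(rake) = 166.6 / sin(68.1°) = 179.5 m
rate = 179.5 m / 678 ka = 0.000265 m/yr = 265 m/Myr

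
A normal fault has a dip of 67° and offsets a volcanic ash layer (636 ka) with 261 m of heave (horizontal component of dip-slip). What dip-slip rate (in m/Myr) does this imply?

dip-slip = heave / cos(dip) = 261 m / cos(67°) = 668 m
rate = 668 m / 636 ka = 0.00105 m/yr = 1050 m/Myr

1050 m/Myr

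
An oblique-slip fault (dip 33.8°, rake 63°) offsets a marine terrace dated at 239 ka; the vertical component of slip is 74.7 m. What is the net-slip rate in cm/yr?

dip-slip = throw / sin(dip) = 74.7 / sin(33.8°) = 134.3 m
net slip = dip-slip / sin(rake) = 134.3 / sin(63°) = 150.7 m
rate = 150.7 m / 239 ka = 0.000631 m/yr = 0.0631 cm/yr

0.0631 cm/yr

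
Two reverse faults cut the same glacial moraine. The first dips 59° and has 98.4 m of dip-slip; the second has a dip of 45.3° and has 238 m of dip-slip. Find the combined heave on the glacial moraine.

218 m

heave_A = 98.4 × cos(59°) = 50.68 m
heave_B = 238 × cos(45.3°) = 167.4 m
total = 50.68 + 167.4 = 218 m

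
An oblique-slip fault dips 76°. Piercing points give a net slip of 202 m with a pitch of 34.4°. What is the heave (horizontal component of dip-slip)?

27.6 m

dip-slip = net slip × sin(rake) = 202 m × sin(34.4°) = 114.1 m
heave = dip-slip × cos(dip) = 114.1 × cos(76°) = 27.6 m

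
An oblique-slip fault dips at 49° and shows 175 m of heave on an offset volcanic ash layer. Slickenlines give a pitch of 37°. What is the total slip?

443 m

dip-slip = heave / cos(dip) = 175 / cos(49°) = 266.7 m
net slip = dip-slip / sin(rake) = 266.7 / sin(37°) = 443 m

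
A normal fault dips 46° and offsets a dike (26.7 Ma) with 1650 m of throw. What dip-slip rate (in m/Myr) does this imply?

dip-slip = throw / sin(dip) = 1650 m / sin(46°) = 2294 m
rate = 2294 m / 26.7 Ma = 0.0000859 m/yr = 85.9 m/Myr

85.9 m/Myr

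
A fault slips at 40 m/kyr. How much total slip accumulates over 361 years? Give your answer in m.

slip = rate × time = 40 m/kyr × 361 years = 14.4 m

14.4 m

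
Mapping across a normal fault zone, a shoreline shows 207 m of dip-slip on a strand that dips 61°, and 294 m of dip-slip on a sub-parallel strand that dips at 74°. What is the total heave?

181 m

heave_A = 207 × cos(61°) = 100.4 m
heave_B = 294 × cos(74°) = 81.04 m
total = 100.4 + 81.04 = 181 m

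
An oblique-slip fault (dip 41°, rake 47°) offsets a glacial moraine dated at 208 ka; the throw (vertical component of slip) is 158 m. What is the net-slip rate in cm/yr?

0.158 cm/yr

dip-slip = throw / sin(dip) = 158 / sin(41°) = 240.8 m
net slip = dip-slip / sin(rake) = 240.8 / sin(47°) = 329.3 m
rate = 329.3 m / 208 ka = 0.00158 m/yr = 0.158 cm/yr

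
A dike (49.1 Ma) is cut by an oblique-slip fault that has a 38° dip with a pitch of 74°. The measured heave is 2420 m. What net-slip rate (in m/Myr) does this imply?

65.1 m/Myr

dip-slip = heave / cos(dip) = 2420 / cos(38°) = 3071 m
net slip = dip-slip / sin(rake) = 3071 / sin(74°) = 3195 m
rate = 3195 m / 49.1 Ma = 0.0000651 m/yr = 65.1 m/Myr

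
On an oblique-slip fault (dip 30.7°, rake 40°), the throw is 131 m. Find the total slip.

399 m

dip-slip = throw / sin(dip) = 131 / sin(30.7°) = 256.6 m
net slip = dip-slip / sin(rake) = 256.6 / sin(40°) = 399 m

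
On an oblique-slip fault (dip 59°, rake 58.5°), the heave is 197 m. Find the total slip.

449 m

dip-slip = heave / cos(dip) = 197 / cos(59°) = 382.5 m
net slip = dip-slip / sin(rake) = 382.5 / sin(58.5°) = 449 m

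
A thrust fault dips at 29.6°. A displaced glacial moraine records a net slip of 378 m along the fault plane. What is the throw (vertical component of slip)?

throw = dip-slip × sin(dip) = 378 m × sin(29.6°) = 187 m

187 m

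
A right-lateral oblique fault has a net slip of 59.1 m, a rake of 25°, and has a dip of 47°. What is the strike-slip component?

strike-slip = net slip × cos(rake) = 59.1 m × cos(25°) = 53.6 m

53.6 m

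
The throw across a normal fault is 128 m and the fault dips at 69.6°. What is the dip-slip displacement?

dip-slip = throw / sin(dip) = 128 / sin(69.6°) = 137 m

137 m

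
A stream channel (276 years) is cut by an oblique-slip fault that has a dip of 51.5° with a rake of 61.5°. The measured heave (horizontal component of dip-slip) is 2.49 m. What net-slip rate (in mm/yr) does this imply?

16.5 mm/yr

dip-slip = heave / cos(dip) = 2.49 / cos(51.5°) = 4 m
net slip = dip-slip / sin(rake) = 4 / sin(61.5°) = 4.551 m
rate = 4.551 m / 276 years = 0.0165 m/yr = 16.5 mm/yr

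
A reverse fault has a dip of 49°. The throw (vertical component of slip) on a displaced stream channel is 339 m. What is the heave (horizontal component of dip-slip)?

295 m

heave = throw / tan(dip) = 339 / tan(49°) = 295 m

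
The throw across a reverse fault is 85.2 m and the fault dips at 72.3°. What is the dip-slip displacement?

dip-slip = throw / sin(dip) = 85.2 / sin(72.3°) = 89.4 m

89.4 m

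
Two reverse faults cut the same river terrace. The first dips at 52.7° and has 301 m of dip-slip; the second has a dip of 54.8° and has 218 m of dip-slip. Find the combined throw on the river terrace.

418 m

throw_A = 301 × sin(52.7°) = 239.4 m
throw_B = 218 × sin(54.8°) = 178.1 m
total = 239.4 + 178.1 = 418 m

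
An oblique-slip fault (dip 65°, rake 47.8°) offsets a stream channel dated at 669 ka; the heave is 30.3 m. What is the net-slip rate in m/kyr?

0.145 m/kyr

dip-slip = heave / cos(dip) = 30.3 / cos(65°) = 71.70 m
net slip = dip-slip / sin(rake) = 71.70 / sin(47.8°) = 96.78 m
rate = 96.78 m / 669 ka = 0.000145 m/yr = 0.145 m/kyr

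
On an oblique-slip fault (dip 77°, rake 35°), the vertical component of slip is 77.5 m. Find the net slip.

139 m

dip-slip = throw / sin(dip) = 77.5 / sin(77°) = 79.54 m
net slip = dip-slip / sin(rake) = 79.54 / sin(35°) = 139 m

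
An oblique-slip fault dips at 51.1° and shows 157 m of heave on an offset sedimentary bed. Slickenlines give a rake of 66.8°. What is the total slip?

dip-slip = heave / cos(dip) = 157 / cos(51.1°) = 250 m
net slip = dip-slip / sin(rake) = 250 / sin(66.8°) = 272 m

272 m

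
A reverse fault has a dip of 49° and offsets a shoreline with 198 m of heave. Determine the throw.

throw = heave × tan(dip) = 198 × tan(49°) = 228 m

228 m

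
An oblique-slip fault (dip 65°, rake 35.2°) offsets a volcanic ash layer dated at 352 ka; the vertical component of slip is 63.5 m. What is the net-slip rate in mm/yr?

dip-slip = throw / sin(dip) = 63.5 / sin(65°) = 70.06 m
net slip = dip-slip / sin(rake) = 70.06 / sin(35.2°) = 121.5 m
rate = 121.5 m / 352 ka = 0.000345 m/yr = 0.345 mm/yr

0.345 mm/yr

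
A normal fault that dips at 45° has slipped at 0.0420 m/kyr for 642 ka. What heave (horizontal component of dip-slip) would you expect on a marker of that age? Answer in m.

19.1 m

dip-slip = rate × time = 0.0420 m/kyr × 642 ka = 26.96 m
heave = dip-slip × cos(dip) = 26.96 × cos(45°) = 19.1 m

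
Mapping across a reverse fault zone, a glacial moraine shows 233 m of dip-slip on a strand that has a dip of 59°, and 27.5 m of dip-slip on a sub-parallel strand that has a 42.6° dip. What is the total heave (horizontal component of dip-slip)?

heave_A = 233 × cos(59°) = 120 m
heave_B = 27.5 × cos(42.6°) = 20.24 m
total = 120 + 20.24 = 140 m

140 m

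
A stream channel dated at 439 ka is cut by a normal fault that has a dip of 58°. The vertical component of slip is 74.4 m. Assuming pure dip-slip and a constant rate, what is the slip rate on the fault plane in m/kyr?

dip-slip = throw / sin(dip) = 74.4 m / sin(58°) = 87.73 m
rate = 87.73 m / 439 ka = 0.000200 m/yr = 0.200 m/kyr

0.200 m/kyr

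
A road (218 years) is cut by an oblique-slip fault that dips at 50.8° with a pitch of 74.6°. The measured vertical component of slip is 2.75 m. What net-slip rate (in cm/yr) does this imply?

1.69 cm/yr

dip-slip = throw / sin(dip) = 2.75 / sin(50.8°) = 3.549 m
net slip = dip-slip / sin(rake) = 3.549 / sin(74.6°) = 3.681 m
rate = 3.681 m / 218 years = 0.0169 m/yr = 1.69 cm/yr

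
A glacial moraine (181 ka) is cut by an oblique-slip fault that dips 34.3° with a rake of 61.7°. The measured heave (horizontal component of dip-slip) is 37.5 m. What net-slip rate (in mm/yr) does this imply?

dip-slip = heave / cos(dip) = 37.5 / cos(34.3°) = 45.39 m
net slip = dip-slip / sin(rake) = 45.39 / sin(61.7°) = 51.56 m
rate = 51.56 m / 181 ka = 0.000285 m/yr = 0.285 mm/yr

0.285 mm/yr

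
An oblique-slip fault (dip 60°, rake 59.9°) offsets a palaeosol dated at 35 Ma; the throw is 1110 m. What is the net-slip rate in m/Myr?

42.3 m/Myr

dip-slip = throw / sin(dip) = 1110 / sin(60°) = 1282 m
net slip = dip-slip / sin(rake) = 1282 / sin(59.9°) = 1481 m
rate = 1481 m / 35 Ma = 0.0000423 m/yr = 42.3 m/Myr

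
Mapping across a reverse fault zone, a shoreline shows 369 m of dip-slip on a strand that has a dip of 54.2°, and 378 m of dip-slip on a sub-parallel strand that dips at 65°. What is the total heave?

376 m

heave_A = 369 × cos(54.2°) = 215.8 m
heave_B = 378 × cos(65°) = 159.7 m
total = 215.8 + 159.7 = 376 m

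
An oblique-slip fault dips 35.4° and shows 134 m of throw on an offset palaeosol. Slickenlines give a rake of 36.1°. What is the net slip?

dip-slip = throw / sin(dip) = 134 / sin(35.4°) = 231.3 m
net slip = dip-slip / sin(rake) = 231.3 / sin(36.1°) = 393 m

393 m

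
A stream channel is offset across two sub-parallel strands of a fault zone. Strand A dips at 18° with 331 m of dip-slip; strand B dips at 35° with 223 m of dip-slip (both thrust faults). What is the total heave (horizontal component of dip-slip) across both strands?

497 m

heave_A = 331 × cos(18°) = 314.8 m
heave_B = 223 × cos(35°) = 182.7 m
total = 314.8 + 182.7 = 497 m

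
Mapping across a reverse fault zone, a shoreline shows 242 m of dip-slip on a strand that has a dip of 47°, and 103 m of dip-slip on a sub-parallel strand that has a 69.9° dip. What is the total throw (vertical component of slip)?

throw_A = 242 × sin(47°) = 177 m
throw_B = 103 × sin(69.9°) = 96.73 m
total = 177 + 96.73 = 274 m

274 m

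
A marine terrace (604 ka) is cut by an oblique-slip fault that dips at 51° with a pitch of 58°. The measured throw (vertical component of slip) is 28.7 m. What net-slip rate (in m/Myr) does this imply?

dip-slip = throw / sin(dip) = 28.7 / sin(51°) = 36.93 m
net slip = dip-slip / sin(rake) = 36.93 / sin(58°) = 43.55 m
rate = 43.55 m / 604 ka = 0.0000721 m/yr = 72.1 m/Myr

72.1 m/Myr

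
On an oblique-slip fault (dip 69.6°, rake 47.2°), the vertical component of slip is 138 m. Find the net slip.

201 m

dip-slip = throw / sin(dip) = 138 / sin(69.6°) = 147.2 m
net slip = dip-slip / sin(rake) = 147.2 / sin(47.2°) = 201 m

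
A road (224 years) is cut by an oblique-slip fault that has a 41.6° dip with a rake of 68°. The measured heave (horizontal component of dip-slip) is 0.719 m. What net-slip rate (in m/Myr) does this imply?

dip-slip = heave / cos(dip) = 0.719 / cos(41.6°) = 0.9615 m
net slip = dip-slip / sin(rake) = 0.9615 / sin(68°) = 1.037 m
rate = 1.037 m / 224 years = 0.00463 m/yr = 4630 m/Myr

4630 m/Myr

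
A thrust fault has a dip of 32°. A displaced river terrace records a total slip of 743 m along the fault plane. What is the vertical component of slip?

throw = dip-slip × sin(dip) = 743 m × sin(32°) = 394 m

394 m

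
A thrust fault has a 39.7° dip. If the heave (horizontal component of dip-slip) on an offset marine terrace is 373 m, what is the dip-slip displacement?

485 m

dip-slip = heave / cos(dip) = 373 / cos(39.7°) = 485 m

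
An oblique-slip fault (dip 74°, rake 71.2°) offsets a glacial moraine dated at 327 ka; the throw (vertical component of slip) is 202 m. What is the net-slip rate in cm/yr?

0.0679 cm/yr

dip-slip = throw / sin(dip) = 202 / sin(74°) = 210.1 m
net slip = dip-slip / sin(rake) = 210.1 / sin(71.2°) = 222 m
rate = 222 m / 327 ka = 0.000679 m/yr = 0.0679 cm/yr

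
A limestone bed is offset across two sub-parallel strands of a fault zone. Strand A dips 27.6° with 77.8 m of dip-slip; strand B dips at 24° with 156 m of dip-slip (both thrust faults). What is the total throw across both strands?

99.5 m

throw_A = 77.8 × sin(27.6°) = 36.04 m
throw_B = 156 × sin(24°) = 63.45 m
total = 36.04 + 63.45 = 99.5 m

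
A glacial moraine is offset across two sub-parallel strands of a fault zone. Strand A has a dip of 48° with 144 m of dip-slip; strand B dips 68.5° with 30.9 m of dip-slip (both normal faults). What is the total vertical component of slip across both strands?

136 m

throw_A = 144 × sin(48°) = 107 m
throw_B = 30.9 × sin(68.5°) = 28.75 m
total = 107 + 28.75 = 136 m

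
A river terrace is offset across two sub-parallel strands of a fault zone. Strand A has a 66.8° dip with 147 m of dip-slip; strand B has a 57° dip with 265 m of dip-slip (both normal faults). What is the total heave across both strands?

heave_A = 147 × cos(66.8°) = 57.91 m
heave_B = 265 × cos(57°) = 144.3 m
total = 57.91 + 144.3 = 202 m

202 m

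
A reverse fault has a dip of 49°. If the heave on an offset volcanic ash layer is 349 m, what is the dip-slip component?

532 m

dip-slip = heave / cos(dip) = 349 / cos(49°) = 532 m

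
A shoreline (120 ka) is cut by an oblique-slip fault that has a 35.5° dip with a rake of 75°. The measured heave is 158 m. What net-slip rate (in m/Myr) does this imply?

1670 m/Myr

dip-slip = heave / cos(dip) = 158 / cos(35.5°) = 194.1 m
net slip = dip-slip / sin(rake) = 194.1 / sin(75°) = 200.9 m
rate = 200.9 m / 120 ka = 0.00167 m/yr = 1670 m/Myr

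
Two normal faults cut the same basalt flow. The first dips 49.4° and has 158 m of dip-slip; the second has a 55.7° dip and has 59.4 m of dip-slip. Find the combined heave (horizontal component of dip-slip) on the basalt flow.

136 m

heave_A = 158 × cos(49.4°) = 102.8 m
heave_B = 59.4 × cos(55.7°) = 33.47 m
total = 102.8 + 33.47 = 136 m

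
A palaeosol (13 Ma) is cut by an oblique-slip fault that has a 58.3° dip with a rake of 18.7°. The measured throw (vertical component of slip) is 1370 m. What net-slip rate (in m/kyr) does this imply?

dip-slip = throw / sin(dip) = 1370 / sin(58.3°) = 1610 m
net slip = dip-slip / sin(rake) = 1610 / sin(18.7°) = 5022 m
rate = 5022 m / 13 Ma = 0.000386 m/yr = 0.386 m/kyr

0.386 m/kyr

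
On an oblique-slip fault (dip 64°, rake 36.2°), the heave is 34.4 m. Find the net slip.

133 m

dip-slip = heave / cos(dip) = 34.4 / cos(64°) = 78.47 m
net slip = dip-slip / sin(rake) = 78.47 / sin(36.2°) = 133 m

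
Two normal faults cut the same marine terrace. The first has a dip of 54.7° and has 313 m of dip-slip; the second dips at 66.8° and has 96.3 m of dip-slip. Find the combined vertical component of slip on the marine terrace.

throw_A = 313 × sin(54.7°) = 255.5 m
throw_B = 96.3 × sin(66.8°) = 88.51 m
total = 255.5 + 88.51 = 344 m

344 m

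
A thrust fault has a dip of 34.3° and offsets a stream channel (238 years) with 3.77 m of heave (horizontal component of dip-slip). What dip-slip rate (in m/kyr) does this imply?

19.2 m/kyr

dip-slip = heave / cos(dip) = 3.77 m / cos(34.3°) = 4.564 m
rate = 4.564 m / 238 years = 0.0192 m/yr = 19.2 m/kyr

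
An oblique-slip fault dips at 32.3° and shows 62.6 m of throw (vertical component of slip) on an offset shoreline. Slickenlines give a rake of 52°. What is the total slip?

dip-slip = throw / sin(dip) = 62.6 / sin(32.3°) = 117.2 m
net slip = dip-slip / sin(rake) = 117.2 / sin(52°) = 149 m

149 m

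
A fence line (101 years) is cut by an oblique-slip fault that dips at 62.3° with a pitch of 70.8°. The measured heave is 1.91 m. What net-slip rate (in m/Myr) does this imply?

43100 m/Myr

dip-slip = heave / cos(dip) = 1.91 / cos(62.3°) = 4.109 m
net slip = dip-slip / sin(rake) = 4.109 / sin(70.8°) = 4.351 m
rate = 4.351 m / 101 years = 0.0431 m/yr = 43100 m/Myr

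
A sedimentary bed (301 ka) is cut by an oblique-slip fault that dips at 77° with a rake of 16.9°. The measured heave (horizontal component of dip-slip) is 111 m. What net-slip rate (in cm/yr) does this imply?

0.564 cm/yr

dip-slip = heave / cos(dip) = 111 / cos(77°) = 493.4 m
net slip = dip-slip / sin(rake) = 493.4 / sin(16.9°) = 1697 m
rate = 1697 m / 301 ka = 0.00564 m/yr = 0.564 cm/yr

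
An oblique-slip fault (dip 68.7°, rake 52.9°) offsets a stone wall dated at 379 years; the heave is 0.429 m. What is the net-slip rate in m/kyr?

dip-slip = heave / cos(dip) = 0.429 / cos(68.7°) = 1.181 m
net slip = dip-slip / sin(rake) = 1.181 / sin(52.9°) = 1.481 m
rate = 1.481 m / 379 years = 0.00391 m/yr = 3.91 m/kyr

3.91 m/kyr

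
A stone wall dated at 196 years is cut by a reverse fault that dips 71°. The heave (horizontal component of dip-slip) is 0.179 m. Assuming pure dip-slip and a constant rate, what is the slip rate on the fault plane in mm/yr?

2.81 mm/yr

dip-slip = heave / cos(dip) = 0.179 m / cos(71°) = 0.5498 m
rate = 0.5498 m / 196 years = 0.00281 m/yr = 2.81 mm/yr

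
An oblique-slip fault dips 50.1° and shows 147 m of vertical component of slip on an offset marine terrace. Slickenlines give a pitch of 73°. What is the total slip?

200 m

dip-slip = throw / sin(dip) = 147 / sin(50.1°) = 191.6 m
net slip = dip-slip / sin(rake) = 191.6 / sin(73°) = 200 m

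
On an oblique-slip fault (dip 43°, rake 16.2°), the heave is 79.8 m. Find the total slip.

dip-slip = heave / cos(dip) = 79.8 / cos(43°) = 109.1 m
net slip = dip-slip / sin(rake) = 109.1 / sin(16.2°) = 391 m

391 m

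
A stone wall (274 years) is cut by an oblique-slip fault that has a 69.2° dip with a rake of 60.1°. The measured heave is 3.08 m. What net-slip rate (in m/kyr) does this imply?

dip-slip = heave / cos(dip) = 3.08 / cos(69.2°) = 8.673 m
net slip = dip-slip / sin(rake) = 8.673 / sin(60.1°) = 10.01 m
rate = 10.01 m / 274 years = 0.0365 m/yr = 36.5 m/kyr

36.5 m/kyr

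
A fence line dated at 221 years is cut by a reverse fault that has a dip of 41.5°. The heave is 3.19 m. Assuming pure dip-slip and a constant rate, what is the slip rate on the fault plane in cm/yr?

1.93 cm/yr

dip-slip = heave / cos(dip) = 3.19 m / cos(41.5°) = 4.259 m
rate = 4.259 m / 221 years = 0.0193 m/yr = 1.93 cm/yr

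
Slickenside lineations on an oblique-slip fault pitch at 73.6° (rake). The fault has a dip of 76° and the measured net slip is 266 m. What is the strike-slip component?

75.1 m

strike-slip = net slip × cos(rake) = 266 m × cos(73.6°) = 75.1 m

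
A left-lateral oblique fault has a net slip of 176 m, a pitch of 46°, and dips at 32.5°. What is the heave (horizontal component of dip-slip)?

dip-slip = net slip × sin(rake) = 176 m × sin(46°) = 126.6 m
heave = dip-slip × cos(dip) = 126.6 × cos(32.5°) = 107 m

107 m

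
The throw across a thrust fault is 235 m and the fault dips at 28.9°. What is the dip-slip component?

486 m

dip-slip = throw / sin(dip) = 235 / sin(28.9°) = 486 m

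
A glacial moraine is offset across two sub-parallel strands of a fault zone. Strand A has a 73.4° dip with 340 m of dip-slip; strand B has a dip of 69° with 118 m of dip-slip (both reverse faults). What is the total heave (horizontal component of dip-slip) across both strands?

139 m

heave_A = 340 × cos(73.4°) = 97.13 m
heave_B = 118 × cos(69°) = 42.29 m
total = 97.13 + 42.29 = 139 m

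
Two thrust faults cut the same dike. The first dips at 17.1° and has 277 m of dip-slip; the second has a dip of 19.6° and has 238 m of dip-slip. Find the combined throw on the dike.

throw_A = 277 × sin(17.1°) = 81.45 m
throw_B = 238 × sin(19.6°) = 79.84 m
total = 81.45 + 79.84 = 161 m

161 m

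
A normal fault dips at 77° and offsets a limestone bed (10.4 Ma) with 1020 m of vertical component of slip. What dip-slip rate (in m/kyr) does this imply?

dip-slip = throw / sin(dip) = 1020 m / sin(77°) = 1047 m
rate = 1047 m / 10.4 Ma = 0.000101 m/yr = 0.101 m/kyr

0.101 m/kyr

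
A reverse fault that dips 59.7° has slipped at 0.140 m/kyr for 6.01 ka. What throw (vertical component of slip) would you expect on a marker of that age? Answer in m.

dip-slip = rate × time = 0.140 m/kyr × 6.01 ka = 0.8414 m
throw = dip-slip × sin(dip) = 0.8414 × sin(59.7°) = 0.726 m

0.726 m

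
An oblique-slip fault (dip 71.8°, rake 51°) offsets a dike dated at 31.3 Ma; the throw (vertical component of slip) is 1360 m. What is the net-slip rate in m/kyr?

dip-slip = throw / sin(dip) = 1360 / sin(71.8°) = 1432 m
net slip = dip-slip / sin(rake) = 1432 / sin(51°) = 1842 m
rate = 1842 m / 31.3 Ma = 0.0000589 m/yr = 0.0589 m/kyr

0.0589 m/kyr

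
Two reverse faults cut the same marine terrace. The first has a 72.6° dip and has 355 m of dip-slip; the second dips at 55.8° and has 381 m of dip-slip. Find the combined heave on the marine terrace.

heave_A = 355 × cos(72.6°) = 106.2 m
heave_B = 381 × cos(55.8°) = 214.2 m
total = 106.2 + 214.2 = 320 m

320 m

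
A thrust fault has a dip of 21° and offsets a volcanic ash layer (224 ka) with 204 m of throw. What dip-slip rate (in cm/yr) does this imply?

0.254 cm/yr

dip-slip = throw / sin(dip) = 204 m / sin(21°) = 569.2 m
rate = 569.2 m / 224 ka = 0.00254 m/yr = 0.254 cm/yr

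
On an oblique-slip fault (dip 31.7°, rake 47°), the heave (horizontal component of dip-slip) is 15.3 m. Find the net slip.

dip-slip = heave / cos(dip) = 15.3 / cos(31.7°) = 17.98 m
net slip = dip-slip / sin(rake) = 17.98 / sin(47°) = 24.6 m

24.6 m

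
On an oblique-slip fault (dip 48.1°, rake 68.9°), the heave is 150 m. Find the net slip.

dip-slip = heave / cos(dip) = 150 / cos(48.1°) = 224.6 m
net slip = dip-slip / sin(rake) = 224.6 / sin(68.9°) = 241 m

241 m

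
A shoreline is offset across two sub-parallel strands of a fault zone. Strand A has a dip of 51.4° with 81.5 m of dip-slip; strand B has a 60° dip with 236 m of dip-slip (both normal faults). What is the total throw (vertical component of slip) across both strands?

268 m

throw_A = 81.5 × sin(51.4°) = 63.69 m
throw_B = 236 × sin(60°) = 204.4 m
total = 63.69 + 204.4 = 268 m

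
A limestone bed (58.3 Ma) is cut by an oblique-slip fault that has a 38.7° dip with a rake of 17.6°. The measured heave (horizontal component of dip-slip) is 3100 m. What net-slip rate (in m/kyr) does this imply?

0.225 m/kyr

dip-slip = heave / cos(dip) = 3100 / cos(38.7°) = 3972 m
net slip = dip-slip / sin(rake) = 3972 / sin(17.6°) = 13140 m
rate = 13140 m / 58.3 Ma = 0.000225 m/yr = 0.225 m/kyr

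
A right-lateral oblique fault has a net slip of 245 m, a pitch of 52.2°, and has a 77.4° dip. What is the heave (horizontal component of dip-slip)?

42.2 m

dip-slip = net slip × sin(rake) = 245 m × sin(52.2°) = 193.6 m
heave = dip-slip × cos(dip) = 193.6 × cos(77.4°) = 42.2 m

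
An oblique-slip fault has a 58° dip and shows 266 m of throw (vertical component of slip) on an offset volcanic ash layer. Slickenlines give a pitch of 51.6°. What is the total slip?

dip-slip = throw / sin(dip) = 266 / sin(58°) = 313.7 m
net slip = dip-slip / sin(rake) = 313.7 / sin(51.6°) = 400 m

400 m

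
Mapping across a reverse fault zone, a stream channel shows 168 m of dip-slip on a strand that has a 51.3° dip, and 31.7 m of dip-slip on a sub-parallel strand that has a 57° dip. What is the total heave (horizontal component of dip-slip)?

122 m

heave_A = 168 × cos(51.3°) = 105 m
heave_B = 31.7 × cos(57°) = 17.27 m
total = 105 + 17.27 = 122 m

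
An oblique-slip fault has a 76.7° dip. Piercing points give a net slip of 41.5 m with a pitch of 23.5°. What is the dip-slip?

16.5 m

dip-slip = net slip × sin(rake) = 41.5 m × sin(23.5°) = 16.5 m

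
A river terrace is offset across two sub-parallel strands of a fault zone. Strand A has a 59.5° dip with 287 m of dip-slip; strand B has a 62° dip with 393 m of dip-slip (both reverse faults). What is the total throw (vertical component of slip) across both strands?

594 m

throw_A = 287 × sin(59.5°) = 247.3 m
throw_B = 393 × sin(62°) = 347 m
total = 247.3 + 347 = 594 m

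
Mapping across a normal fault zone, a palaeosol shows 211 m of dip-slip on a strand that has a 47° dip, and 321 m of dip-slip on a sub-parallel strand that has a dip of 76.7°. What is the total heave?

218 m

heave_A = 211 × cos(47°) = 143.9 m
heave_B = 321 × cos(76.7°) = 73.85 m
total = 143.9 + 73.85 = 218 m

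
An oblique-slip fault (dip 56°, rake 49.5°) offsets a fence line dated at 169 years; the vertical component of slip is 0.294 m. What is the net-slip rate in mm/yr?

dip-slip = throw / sin(dip) = 0.294 / sin(56°) = 0.3546 m
net slip = dip-slip / sin(rake) = 0.3546 / sin(49.5°) = 0.4664 m
rate = 0.4664 m / 169 years = 0.00276 m/yr = 2.76 mm/yr

2.76 mm/yr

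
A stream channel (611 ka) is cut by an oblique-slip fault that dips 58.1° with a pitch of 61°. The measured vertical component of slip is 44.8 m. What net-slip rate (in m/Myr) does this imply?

dip-slip = throw / sin(dip) = 44.8 / sin(58.1°) = 52.77 m
net slip = dip-slip / sin(rake) = 52.77 / sin(61°) = 60.33 m
rate = 60.33 m / 611 ka = 0.0000987 m/yr = 98.7 m/Myr

98.7 m/Myr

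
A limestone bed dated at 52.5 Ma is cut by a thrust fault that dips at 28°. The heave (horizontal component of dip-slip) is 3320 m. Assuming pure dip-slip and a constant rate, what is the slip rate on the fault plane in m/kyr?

0.0716 m/kyr

dip-slip = heave / cos(dip) = 3320 m / cos(28°) = 3760 m
rate = 3760 m / 52.5 Ma = 0.0000716 m/yr = 0.0716 m/kyr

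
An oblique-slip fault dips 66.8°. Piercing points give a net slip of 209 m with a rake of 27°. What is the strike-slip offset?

186 m

strike-slip = net slip × cos(rake) = 209 m × cos(27°) = 186 m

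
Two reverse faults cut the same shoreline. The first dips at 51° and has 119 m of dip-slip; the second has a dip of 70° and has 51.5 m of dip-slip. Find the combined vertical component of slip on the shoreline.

141 m

throw_A = 119 × sin(51°) = 92.48 m
throw_B = 51.5 × sin(70°) = 48.39 m
total = 92.48 + 48.39 = 141 m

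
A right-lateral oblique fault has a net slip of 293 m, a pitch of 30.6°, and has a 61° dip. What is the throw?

130 m

dip-slip = net slip × sin(rake) = 293 m × sin(30.6°) = 149.1 m
throw = dip-slip × sin(dip) = 149.1 × sin(61°) = 130 m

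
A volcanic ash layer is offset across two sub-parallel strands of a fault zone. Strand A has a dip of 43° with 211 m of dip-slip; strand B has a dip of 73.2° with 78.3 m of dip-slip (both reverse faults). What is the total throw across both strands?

throw_A = 211 × sin(43°) = 143.9 m
throw_B = 78.3 × sin(73.2°) = 74.96 m
total = 143.9 + 74.96 = 219 m

219 m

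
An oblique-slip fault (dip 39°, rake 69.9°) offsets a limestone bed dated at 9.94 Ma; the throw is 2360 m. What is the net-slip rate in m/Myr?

dip-slip = throw / sin(dip) = 2360 / sin(39°) = 3750 m
net slip = dip-slip / sin(rake) = 3750 / sin(69.9°) = 3993 m
rate = 3993 m / 9.94 Ma = 0.000402 m/yr = 402 m/Myr

402 m/Myr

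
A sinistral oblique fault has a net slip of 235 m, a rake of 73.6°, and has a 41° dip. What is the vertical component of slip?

148 m

dip-slip = net slip × sin(rake) = 235 m × sin(73.6°) = 225.4 m
throw = dip-slip × sin(dip) = 225.4 × sin(41°) = 148 m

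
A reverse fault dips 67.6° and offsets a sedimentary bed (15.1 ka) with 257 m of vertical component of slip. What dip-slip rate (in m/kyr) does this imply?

dip-slip = throw / sin(dip) = 257 m / sin(67.6°) = 278 m
rate = 278 m / 15.1 ka = 0.0184 m/yr = 18.4 m/kyr

18.4 m/kyr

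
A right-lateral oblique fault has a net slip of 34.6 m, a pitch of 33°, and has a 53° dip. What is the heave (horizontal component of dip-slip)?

dip-slip = net slip × sin(rake) = 34.6 m × sin(33°) = 18.84 m
heave = dip-slip × cos(dip) = 18.84 × cos(53°) = 11.3 m

11.3 m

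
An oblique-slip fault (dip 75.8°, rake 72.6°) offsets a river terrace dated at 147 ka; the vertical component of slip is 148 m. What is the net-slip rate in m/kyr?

1.09 m/kyr

dip-slip = throw / sin(dip) = 148 / sin(75.8°) = 152.7 m
net slip = dip-slip / sin(rake) = 152.7 / sin(72.6°) = 160 m
rate = 160 m / 147 ka = 0.00109 m/yr = 1.09 m/kyr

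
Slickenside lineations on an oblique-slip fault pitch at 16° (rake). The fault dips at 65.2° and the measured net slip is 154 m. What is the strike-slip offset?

148 m

strike-slip = net slip × cos(rake) = 154 m × cos(16°) = 148 m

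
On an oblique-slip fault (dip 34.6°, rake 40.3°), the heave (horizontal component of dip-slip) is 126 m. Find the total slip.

dip-slip = heave / cos(dip) = 126 / cos(34.6°) = 153.1 m
net slip = dip-slip / sin(rake) = 153.1 / sin(40.3°) = 237 m

237 m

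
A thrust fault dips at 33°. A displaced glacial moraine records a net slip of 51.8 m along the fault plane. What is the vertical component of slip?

28.2 m

throw = dip-slip × sin(dip) = 51.8 m × sin(33°) = 28.2 m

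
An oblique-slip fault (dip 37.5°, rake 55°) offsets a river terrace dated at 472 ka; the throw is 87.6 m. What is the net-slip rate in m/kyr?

dip-slip = throw / sin(dip) = 87.6 / sin(37.5°) = 143.9 m
net slip = dip-slip / sin(rake) = 143.9 / sin(55°) = 175.7 m
rate = 175.7 m / 472 ka = 0.000372 m/yr = 0.372 m/kyr

0.372 m/kyr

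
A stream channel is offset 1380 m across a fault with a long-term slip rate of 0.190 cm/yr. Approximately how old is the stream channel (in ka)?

age = offset / rate = 1380 m / (0.190 cm/yr) = 726000 yr = 726 ka

726 ka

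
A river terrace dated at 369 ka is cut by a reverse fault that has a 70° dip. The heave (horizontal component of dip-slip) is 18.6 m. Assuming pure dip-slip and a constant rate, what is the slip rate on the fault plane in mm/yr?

dip-slip = heave / cos(dip) = 18.6 m / cos(70°) = 54.38 m
rate = 54.38 m / 369 ka = 0.000147 m/yr = 0.147 mm/yr

0.147 mm/yr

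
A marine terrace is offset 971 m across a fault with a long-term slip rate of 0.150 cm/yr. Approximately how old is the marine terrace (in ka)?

647 ka

age = offset / rate = 971 m / (0.150 cm/yr) = 647000 yr = 647 ka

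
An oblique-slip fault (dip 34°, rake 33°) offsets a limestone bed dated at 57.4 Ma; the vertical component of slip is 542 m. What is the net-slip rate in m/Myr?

dip-slip = throw / sin(dip) = 542 / sin(34°) = 969.3 m
net slip = dip-slip / sin(rake) = 969.3 / sin(33°) = 1780 m
rate = 1780 m / 57.4 Ma = 0.0000310 m/yr = 31 m/Myr

31 m/Myr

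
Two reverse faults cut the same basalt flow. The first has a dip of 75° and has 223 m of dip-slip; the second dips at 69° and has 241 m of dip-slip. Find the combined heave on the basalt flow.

heave_A = 223 × cos(75°) = 57.72 m
heave_B = 241 × cos(69°) = 86.37 m
total = 57.72 + 86.37 = 144 m

144 m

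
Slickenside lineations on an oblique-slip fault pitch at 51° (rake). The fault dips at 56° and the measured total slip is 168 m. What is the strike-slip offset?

strike-slip = net slip × cos(rake) = 168 m × cos(51°) = 106 m

106 m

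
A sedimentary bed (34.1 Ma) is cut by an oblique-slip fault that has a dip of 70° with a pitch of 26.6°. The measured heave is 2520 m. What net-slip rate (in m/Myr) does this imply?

483 m/Myr

dip-slip = heave / cos(dip) = 2520 / cos(70°) = 7368 m
net slip = dip-slip / sin(rake) = 7368 / sin(26.6°) = 16460 m
rate = 16460 m / 34.1 Ma = 0.000483 m/yr = 483 m/Myr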